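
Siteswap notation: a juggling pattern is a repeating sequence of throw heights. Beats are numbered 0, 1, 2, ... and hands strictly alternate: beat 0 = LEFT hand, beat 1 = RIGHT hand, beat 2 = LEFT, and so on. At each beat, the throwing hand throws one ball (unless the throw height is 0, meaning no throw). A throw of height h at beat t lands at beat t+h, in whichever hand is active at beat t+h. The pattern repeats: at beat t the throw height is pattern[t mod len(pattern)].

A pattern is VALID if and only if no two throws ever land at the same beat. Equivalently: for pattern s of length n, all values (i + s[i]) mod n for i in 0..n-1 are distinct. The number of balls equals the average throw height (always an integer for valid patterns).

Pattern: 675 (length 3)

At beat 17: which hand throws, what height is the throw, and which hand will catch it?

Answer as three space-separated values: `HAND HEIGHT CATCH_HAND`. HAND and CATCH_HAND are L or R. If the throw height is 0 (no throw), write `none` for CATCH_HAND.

Beat 17: 17 mod 2 = 1, so hand = R
Throw height = pattern[17 mod 3] = pattern[2] = 5
Lands at beat 17+5=22, 22 mod 2 = 0, so catch hand = L

Answer: R 5 L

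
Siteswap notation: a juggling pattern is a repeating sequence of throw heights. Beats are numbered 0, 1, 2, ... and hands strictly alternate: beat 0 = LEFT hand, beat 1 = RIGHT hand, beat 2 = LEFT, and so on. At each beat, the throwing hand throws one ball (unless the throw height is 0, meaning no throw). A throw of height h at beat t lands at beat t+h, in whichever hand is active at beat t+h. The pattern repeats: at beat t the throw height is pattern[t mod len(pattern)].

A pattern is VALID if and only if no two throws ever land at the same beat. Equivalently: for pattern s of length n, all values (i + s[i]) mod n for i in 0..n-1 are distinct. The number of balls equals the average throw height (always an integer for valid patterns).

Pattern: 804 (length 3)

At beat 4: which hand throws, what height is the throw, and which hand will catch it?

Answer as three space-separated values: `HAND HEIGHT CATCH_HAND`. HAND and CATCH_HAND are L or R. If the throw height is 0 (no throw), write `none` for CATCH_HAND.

Beat 4: 4 mod 2 = 0, so hand = L
Throw height = pattern[4 mod 3] = pattern[1] = 0

Answer: L 0 none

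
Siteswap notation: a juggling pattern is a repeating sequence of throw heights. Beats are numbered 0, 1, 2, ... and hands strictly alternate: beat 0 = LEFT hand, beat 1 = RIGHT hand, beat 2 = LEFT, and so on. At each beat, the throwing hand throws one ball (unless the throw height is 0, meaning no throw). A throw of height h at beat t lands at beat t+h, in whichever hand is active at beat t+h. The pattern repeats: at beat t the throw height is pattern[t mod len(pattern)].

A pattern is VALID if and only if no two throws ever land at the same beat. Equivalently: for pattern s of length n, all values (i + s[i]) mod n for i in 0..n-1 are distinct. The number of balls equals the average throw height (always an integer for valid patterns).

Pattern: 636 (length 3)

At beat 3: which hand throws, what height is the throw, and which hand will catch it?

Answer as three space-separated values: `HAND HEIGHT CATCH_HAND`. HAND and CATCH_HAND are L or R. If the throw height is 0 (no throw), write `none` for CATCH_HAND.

Beat 3: 3 mod 2 = 1, so hand = R
Throw height = pattern[3 mod 3] = pattern[0] = 6
Lands at beat 3+6=9, 9 mod 2 = 1, so catch hand = R

Answer: R 6 R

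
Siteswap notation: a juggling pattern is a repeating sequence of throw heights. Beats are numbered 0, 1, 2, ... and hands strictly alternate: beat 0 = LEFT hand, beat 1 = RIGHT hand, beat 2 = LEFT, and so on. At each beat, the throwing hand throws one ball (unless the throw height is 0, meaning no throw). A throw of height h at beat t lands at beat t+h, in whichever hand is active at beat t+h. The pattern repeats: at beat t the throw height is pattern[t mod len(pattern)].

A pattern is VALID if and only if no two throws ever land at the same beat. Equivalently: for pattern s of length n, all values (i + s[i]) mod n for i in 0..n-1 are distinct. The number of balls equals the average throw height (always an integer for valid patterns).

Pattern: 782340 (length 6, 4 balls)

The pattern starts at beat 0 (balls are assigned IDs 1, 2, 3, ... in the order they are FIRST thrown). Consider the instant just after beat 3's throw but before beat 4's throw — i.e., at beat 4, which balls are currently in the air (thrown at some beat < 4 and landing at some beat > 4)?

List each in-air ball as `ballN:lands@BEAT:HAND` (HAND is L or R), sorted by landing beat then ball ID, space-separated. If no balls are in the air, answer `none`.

Beat 0 (L): throw ball1 h=7 -> lands@7:R; in-air after throw: [b1@7:R]
Beat 1 (R): throw ball2 h=8 -> lands@9:R; in-air after throw: [b1@7:R b2@9:R]
Beat 2 (L): throw ball3 h=2 -> lands@4:L; in-air after throw: [b3@4:L b1@7:R b2@9:R]
Beat 3 (R): throw ball4 h=3 -> lands@6:L; in-air after throw: [b3@4:L b4@6:L b1@7:R b2@9:R]
Beat 4 (L): throw ball3 h=4 -> lands@8:L; in-air after throw: [b4@6:L b1@7:R b3@8:L b2@9:R]

Answer: ball4:lands@6:L ball1:lands@7:R ball2:lands@9:R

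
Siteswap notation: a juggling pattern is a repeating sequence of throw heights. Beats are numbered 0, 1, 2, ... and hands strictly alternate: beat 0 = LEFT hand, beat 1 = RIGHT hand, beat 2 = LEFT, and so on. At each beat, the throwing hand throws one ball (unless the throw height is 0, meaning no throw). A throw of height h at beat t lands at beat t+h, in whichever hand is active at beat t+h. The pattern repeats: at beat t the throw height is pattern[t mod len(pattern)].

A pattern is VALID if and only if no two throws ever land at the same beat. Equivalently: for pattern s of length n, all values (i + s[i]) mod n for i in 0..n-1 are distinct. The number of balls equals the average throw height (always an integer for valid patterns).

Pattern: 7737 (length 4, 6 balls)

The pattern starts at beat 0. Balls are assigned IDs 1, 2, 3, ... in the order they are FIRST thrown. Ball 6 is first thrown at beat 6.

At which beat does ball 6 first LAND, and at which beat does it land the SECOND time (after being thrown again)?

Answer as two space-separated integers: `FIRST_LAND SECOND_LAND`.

Answer: 9 16

Derivation:
Beat 0 (L): throw ball1 h=7 -> lands@7:R; in-air after throw: [b1@7:R]
Beat 1 (R): throw ball2 h=7 -> lands@8:L; in-air after throw: [b1@7:R b2@8:L]
Beat 2 (L): throw ball3 h=3 -> lands@5:R; in-air after throw: [b3@5:R b1@7:R b2@8:L]
Beat 3 (R): throw ball4 h=7 -> lands@10:L; in-air after throw: [b3@5:R b1@7:R b2@8:L b4@10:L]
Beat 4 (L): throw ball5 h=7 -> lands@11:R; in-air after throw: [b3@5:R b1@7:R b2@8:L b4@10:L b5@11:R]
Beat 5 (R): throw ball3 h=7 -> lands@12:L; in-air after throw: [b1@7:R b2@8:L b4@10:L b5@11:R b3@12:L]
Beat 6 (L): throw ball6 h=3 -> lands@9:R; in-air after throw: [b1@7:R b2@8:L b6@9:R b4@10:L b5@11:R b3@12:L]
Beat 7 (R): throw ball1 h=7 -> lands@14:L; in-air after throw: [b2@8:L b6@9:R b4@10:L b5@11:R b3@12:L b1@14:L]
Beat 8 (L): throw ball2 h=7 -> lands@15:R; in-air after throw: [b6@9:R b4@10:L b5@11:R b3@12:L b1@14:L b2@15:R]
Beat 9 (R): throw ball6 h=7 -> lands@16:L; in-air after throw: [b4@10:L b5@11:R b3@12:L b1@14:L b2@15:R b6@16:L]
Beat 10 (L): throw ball4 h=3 -> lands@13:R; in-air after throw: [b5@11:R b3@12:L b4@13:R b1@14:L b2@15:R b6@16:L]
Beat 11 (R): throw ball5 h=7 -> lands@18:L; in-air after throw: [b3@12:L b4@13:R b1@14:L b2@15:R b6@16:L b5@18:L]
Beat 12 (L): throw ball3 h=7 -> lands@19:R; in-air after throw: [b4@13:R b1@14:L b2@15:R b6@16:L b5@18:L b3@19:R]
Beat 13 (R): throw ball4 h=7 -> lands@20:L; in-air after throw: [b1@14:L b2@15:R b6@16:L b5@18:L b3@19:R b4@20:L]
Beat 14 (L): throw ball1 h=3 -> lands@17:R; in-air after throw: [b2@15:R b6@16:L b1@17:R b5@18:L b3@19:R b4@20:L]
Beat 15 (R): throw ball2 h=7 -> lands@22:L; in-air after throw: [b6@16:L b1@17:R b5@18:L b3@19:R b4@20:L b2@22:L]
Beat 16 (L): throw ball6 h=7 -> lands@23:R; in-air after throw: [b1@17:R b5@18:L b3@19:R b4@20:L b2@22:L b6@23:R]
Ball 6: thrown@6 h=3 -> first land @9; rethrown@9 h=7 -> second land @16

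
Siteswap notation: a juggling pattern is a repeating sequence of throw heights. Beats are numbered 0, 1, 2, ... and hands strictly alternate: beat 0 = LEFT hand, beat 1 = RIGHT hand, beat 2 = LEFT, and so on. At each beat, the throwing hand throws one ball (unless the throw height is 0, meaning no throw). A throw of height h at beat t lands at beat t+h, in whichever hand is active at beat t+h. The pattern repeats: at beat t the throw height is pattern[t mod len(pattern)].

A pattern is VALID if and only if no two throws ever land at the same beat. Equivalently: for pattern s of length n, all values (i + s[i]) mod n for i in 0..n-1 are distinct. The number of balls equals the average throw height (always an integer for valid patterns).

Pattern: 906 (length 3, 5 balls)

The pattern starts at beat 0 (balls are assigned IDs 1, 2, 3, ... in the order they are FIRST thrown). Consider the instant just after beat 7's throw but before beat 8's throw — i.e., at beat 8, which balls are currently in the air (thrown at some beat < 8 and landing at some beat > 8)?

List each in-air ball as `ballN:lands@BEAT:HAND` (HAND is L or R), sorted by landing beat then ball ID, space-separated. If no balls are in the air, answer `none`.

Answer: ball1:lands@9:R ball4:lands@11:R ball3:lands@12:L ball5:lands@15:R

Derivation:
Beat 0 (L): throw ball1 h=9 -> lands@9:R; in-air after throw: [b1@9:R]
Beat 2 (L): throw ball2 h=6 -> lands@8:L; in-air after throw: [b2@8:L b1@9:R]
Beat 3 (R): throw ball3 h=9 -> lands@12:L; in-air after throw: [b2@8:L b1@9:R b3@12:L]
Beat 5 (R): throw ball4 h=6 -> lands@11:R; in-air after throw: [b2@8:L b1@9:R b4@11:R b3@12:L]
Beat 6 (L): throw ball5 h=9 -> lands@15:R; in-air after throw: [b2@8:L b1@9:R b4@11:R b3@12:L b5@15:R]
Beat 8 (L): throw ball2 h=6 -> lands@14:L; in-air after throw: [b1@9:R b4@11:R b3@12:L b2@14:L b5@15:R]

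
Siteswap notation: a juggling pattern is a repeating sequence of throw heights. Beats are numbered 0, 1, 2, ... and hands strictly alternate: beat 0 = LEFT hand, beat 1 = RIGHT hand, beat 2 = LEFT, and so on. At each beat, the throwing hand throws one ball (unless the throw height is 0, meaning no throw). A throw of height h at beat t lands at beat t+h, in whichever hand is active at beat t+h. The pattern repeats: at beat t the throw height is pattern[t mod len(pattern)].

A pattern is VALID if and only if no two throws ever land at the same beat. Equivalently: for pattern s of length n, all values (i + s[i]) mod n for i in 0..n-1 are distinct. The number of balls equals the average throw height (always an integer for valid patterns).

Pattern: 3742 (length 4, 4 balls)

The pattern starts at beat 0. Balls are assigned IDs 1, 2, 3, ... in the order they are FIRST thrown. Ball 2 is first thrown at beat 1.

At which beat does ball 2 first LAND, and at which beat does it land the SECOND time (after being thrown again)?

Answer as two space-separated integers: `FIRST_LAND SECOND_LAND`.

Answer: 8 11

Derivation:
Beat 0 (L): throw ball1 h=3 -> lands@3:R; in-air after throw: [b1@3:R]
Beat 1 (R): throw ball2 h=7 -> lands@8:L; in-air after throw: [b1@3:R b2@8:L]
Beat 2 (L): throw ball3 h=4 -> lands@6:L; in-air after throw: [b1@3:R b3@6:L b2@8:L]
Beat 3 (R): throw ball1 h=2 -> lands@5:R; in-air after throw: [b1@5:R b3@6:L b2@8:L]
Beat 4 (L): throw ball4 h=3 -> lands@7:R; in-air after throw: [b1@5:R b3@6:L b4@7:R b2@8:L]
Beat 5 (R): throw ball1 h=7 -> lands@12:L; in-air after throw: [b3@6:L b4@7:R b2@8:L b1@12:L]
Beat 6 (L): throw ball3 h=4 -> lands@10:L; in-air after throw: [b4@7:R b2@8:L b3@10:L b1@12:L]
Beat 7 (R): throw ball4 h=2 -> lands@9:R; in-air after throw: [b2@8:L b4@9:R b3@10:L b1@12:L]
Beat 8 (L): throw ball2 h=3 -> lands@11:R; in-air after throw: [b4@9:R b3@10:L b2@11:R b1@12:L]
Beat 9 (R): throw ball4 h=7 -> lands@16:L; in-air after throw: [b3@10:L b2@11:R b1@12:L b4@16:L]
Beat 10 (L): throw ball3 h=4 -> lands@14:L; in-air after throw: [b2@11:R b1@12:L b3@14:L b4@16:L]
Beat 11 (R): throw ball2 h=2 -> lands@13:R; in-air after throw: [b1@12:L b2@13:R b3@14:L b4@16:L]
Ball 2: thrown@1 h=7 -> first land @8; rethrown@8 h=3 -> second land @11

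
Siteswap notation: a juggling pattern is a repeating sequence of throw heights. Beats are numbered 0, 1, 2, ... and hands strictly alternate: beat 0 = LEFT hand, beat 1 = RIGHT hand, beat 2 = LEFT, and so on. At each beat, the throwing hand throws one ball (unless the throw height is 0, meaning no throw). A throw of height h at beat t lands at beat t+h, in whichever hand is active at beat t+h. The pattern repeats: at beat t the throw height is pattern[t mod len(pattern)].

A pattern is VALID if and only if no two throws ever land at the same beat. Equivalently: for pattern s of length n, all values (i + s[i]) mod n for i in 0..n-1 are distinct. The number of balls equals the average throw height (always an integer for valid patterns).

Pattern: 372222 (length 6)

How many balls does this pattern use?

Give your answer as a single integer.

Answer: 3

Derivation:
Pattern = [3, 7, 2, 2, 2, 2], length n = 6
  position 0: throw height = 3, running sum = 3
  position 1: throw height = 7, running sum = 10
  position 2: throw height = 2, running sum = 12
  position 3: throw height = 2, running sum = 14
  position 4: throw height = 2, running sum = 16
  position 5: throw height = 2, running sum = 18
Total sum = 18; balls = sum / n = 18 / 6 = 3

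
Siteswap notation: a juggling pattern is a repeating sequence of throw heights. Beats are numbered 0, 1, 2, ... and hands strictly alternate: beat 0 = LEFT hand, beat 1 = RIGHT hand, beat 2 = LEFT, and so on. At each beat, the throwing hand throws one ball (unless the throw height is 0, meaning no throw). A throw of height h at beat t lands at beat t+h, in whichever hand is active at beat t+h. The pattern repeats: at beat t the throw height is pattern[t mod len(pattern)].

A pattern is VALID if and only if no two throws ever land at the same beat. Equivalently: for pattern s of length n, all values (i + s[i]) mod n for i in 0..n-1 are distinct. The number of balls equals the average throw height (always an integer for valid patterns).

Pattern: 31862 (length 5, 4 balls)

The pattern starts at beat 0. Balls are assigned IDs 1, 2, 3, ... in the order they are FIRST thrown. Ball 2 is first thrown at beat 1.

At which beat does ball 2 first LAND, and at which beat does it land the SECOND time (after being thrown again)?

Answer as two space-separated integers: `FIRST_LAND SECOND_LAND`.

Beat 0 (L): throw ball1 h=3 -> lands@3:R; in-air after throw: [b1@3:R]
Beat 1 (R): throw ball2 h=1 -> lands@2:L; in-air after throw: [b2@2:L b1@3:R]
Beat 2 (L): throw ball2 h=8 -> lands@10:L; in-air after throw: [b1@3:R b2@10:L]
Beat 3 (R): throw ball1 h=6 -> lands@9:R; in-air after throw: [b1@9:R b2@10:L]
Beat 4 (L): throw ball3 h=2 -> lands@6:L; in-air after throw: [b3@6:L b1@9:R b2@10:L]
Beat 5 (R): throw ball4 h=3 -> lands@8:L; in-air after throw: [b3@6:L b4@8:L b1@9:R b2@10:L]
Beat 6 (L): throw ball3 h=1 -> lands@7:R; in-air after throw: [b3@7:R b4@8:L b1@9:R b2@10:L]
Beat 7 (R): throw ball3 h=8 -> lands@15:R; in-air after throw: [b4@8:L b1@9:R b2@10:L b3@15:R]
Beat 8 (L): throw ball4 h=6 -> lands@14:L; in-air after throw: [b1@9:R b2@10:L b4@14:L b3@15:R]
Beat 9 (R): throw ball1 h=2 -> lands@11:R; in-air after throw: [b2@10:L b1@11:R b4@14:L b3@15:R]
Beat 10 (L): throw ball2 h=3 -> lands@13:R; in-air after throw: [b1@11:R b2@13:R b4@14:L b3@15:R]
Ball 2: thrown@1 h=1 -> first land @2; rethrown@2 h=8 -> second land @10

Answer: 2 10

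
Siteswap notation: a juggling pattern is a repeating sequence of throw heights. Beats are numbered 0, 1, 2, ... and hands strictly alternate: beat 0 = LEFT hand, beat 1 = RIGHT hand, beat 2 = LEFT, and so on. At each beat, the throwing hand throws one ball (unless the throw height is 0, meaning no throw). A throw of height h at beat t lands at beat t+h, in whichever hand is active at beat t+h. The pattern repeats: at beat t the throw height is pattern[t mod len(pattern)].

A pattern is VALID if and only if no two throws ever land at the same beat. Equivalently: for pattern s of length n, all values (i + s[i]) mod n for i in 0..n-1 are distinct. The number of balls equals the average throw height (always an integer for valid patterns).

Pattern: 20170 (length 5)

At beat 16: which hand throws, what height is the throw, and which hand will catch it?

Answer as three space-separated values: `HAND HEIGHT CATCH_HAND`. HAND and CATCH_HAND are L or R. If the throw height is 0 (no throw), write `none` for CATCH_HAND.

Beat 16: 16 mod 2 = 0, so hand = L
Throw height = pattern[16 mod 5] = pattern[1] = 0

Answer: L 0 none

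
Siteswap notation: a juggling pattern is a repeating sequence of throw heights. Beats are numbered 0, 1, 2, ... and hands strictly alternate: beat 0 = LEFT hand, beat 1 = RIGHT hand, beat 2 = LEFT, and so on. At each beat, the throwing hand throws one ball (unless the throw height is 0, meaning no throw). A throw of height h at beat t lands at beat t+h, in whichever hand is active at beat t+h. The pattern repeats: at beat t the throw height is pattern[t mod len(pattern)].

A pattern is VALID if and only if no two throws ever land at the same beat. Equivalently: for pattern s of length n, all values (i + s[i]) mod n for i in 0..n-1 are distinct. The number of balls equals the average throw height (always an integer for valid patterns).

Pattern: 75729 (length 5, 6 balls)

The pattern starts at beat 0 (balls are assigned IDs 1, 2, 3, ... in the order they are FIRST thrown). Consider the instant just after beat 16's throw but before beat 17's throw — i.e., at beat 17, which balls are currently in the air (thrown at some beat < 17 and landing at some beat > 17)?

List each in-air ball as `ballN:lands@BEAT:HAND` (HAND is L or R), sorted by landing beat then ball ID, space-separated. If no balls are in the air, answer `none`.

Answer: ball3:lands@18:L ball4:lands@19:R ball2:lands@21:R ball5:lands@22:L ball1:lands@23:R

Derivation:
Beat 0 (L): throw ball1 h=7 -> lands@7:R; in-air after throw: [b1@7:R]
Beat 1 (R): throw ball2 h=5 -> lands@6:L; in-air after throw: [b2@6:L b1@7:R]
Beat 2 (L): throw ball3 h=7 -> lands@9:R; in-air after throw: [b2@6:L b1@7:R b3@9:R]
Beat 3 (R): throw ball4 h=2 -> lands@5:R; in-air after throw: [b4@5:R b2@6:L b1@7:R b3@9:R]
Beat 4 (L): throw ball5 h=9 -> lands@13:R; in-air after throw: [b4@5:R b2@6:L b1@7:R b3@9:R b5@13:R]
Beat 5 (R): throw ball4 h=7 -> lands@12:L; in-air after throw: [b2@6:L b1@7:R b3@9:R b4@12:L b5@13:R]
Beat 6 (L): throw ball2 h=5 -> lands@11:R; in-air after throw: [b1@7:R b3@9:R b2@11:R b4@12:L b5@13:R]
Beat 7 (R): throw ball1 h=7 -> lands@14:L; in-air after throw: [b3@9:R b2@11:R b4@12:L b5@13:R b1@14:L]
Beat 8 (L): throw ball6 h=2 -> lands@10:L; in-air after throw: [b3@9:R b6@10:L b2@11:R b4@12:L b5@13:R b1@14:L]
Beat 9 (R): throw ball3 h=9 -> lands@18:L; in-air after throw: [b6@10:L b2@11:R b4@12:L b5@13:R b1@14:L b3@18:L]
Beat 10 (L): throw ball6 h=7 -> lands@17:R; in-air after throw: [b2@11:R b4@12:L b5@13:R b1@14:L b6@17:R b3@18:L]
Beat 11 (R): throw ball2 h=5 -> lands@16:L; in-air after throw: [b4@12:L b5@13:R b1@14:L b2@16:L b6@17:R b3@18:L]
Beat 12 (L): throw ball4 h=7 -> lands@19:R; in-air after throw: [b5@13:R b1@14:L b2@16:L b6@17:R b3@18:L b4@19:R]
Beat 13 (R): throw ball5 h=2 -> lands@15:R; in-air after throw: [b1@14:L b5@15:R b2@16:L b6@17:R b3@18:L b4@19:R]
Beat 14 (L): throw ball1 h=9 -> lands@23:R; in-air after throw: [b5@15:R b2@16:L b6@17:R b3@18:L b4@19:R b1@23:R]
Beat 15 (R): throw ball5 h=7 -> lands@22:L; in-air after throw: [b2@16:L b6@17:R b3@18:L b4@19:R b5@22:L b1@23:R]
Beat 16 (L): throw ball2 h=5 -> lands@21:R; in-air after throw: [b6@17:R b3@18:L b4@19:R b2@21:R b5@22:L b1@23:R]
Beat 17 (R): throw ball6 h=7 -> lands@24:L; in-air after throw: [b3@18:L b4@19:R b2@21:R b5@22:L b1@23:R b6@24:L]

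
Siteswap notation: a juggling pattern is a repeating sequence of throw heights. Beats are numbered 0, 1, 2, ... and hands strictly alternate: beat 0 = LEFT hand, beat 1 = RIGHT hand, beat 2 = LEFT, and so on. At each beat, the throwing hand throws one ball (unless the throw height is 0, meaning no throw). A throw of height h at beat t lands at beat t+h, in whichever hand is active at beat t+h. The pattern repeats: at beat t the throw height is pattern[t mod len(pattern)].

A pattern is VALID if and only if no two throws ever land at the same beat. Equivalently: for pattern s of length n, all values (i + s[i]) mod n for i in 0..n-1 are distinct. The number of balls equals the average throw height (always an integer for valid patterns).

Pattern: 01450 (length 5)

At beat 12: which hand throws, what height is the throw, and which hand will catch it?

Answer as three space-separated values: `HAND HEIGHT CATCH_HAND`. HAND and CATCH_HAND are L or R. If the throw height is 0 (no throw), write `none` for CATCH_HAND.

Answer: L 4 L

Derivation:
Beat 12: 12 mod 2 = 0, so hand = L
Throw height = pattern[12 mod 5] = pattern[2] = 4
Lands at beat 12+4=16, 16 mod 2 = 0, so catch hand = L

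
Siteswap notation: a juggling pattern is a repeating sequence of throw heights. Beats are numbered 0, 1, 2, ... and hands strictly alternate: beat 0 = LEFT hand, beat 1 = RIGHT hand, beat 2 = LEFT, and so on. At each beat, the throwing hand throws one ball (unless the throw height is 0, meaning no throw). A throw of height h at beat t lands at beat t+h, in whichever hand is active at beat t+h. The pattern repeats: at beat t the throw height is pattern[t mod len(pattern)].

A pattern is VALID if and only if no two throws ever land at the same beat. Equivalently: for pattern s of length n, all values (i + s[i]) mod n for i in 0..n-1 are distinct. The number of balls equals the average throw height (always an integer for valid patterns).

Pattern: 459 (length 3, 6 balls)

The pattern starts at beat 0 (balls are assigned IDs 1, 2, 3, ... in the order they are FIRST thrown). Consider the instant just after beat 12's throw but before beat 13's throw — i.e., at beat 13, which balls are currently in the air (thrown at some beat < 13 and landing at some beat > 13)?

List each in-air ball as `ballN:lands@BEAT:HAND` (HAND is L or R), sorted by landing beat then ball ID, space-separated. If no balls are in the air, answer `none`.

Answer: ball5:lands@14:L ball2:lands@15:R ball4:lands@16:L ball6:lands@17:R ball3:lands@20:L

Derivation:
Beat 0 (L): throw ball1 h=4 -> lands@4:L; in-air after throw: [b1@4:L]
Beat 1 (R): throw ball2 h=5 -> lands@6:L; in-air after throw: [b1@4:L b2@6:L]
Beat 2 (L): throw ball3 h=9 -> lands@11:R; in-air after throw: [b1@4:L b2@6:L b3@11:R]
Beat 3 (R): throw ball4 h=4 -> lands@7:R; in-air after throw: [b1@4:L b2@6:L b4@7:R b3@11:R]
Beat 4 (L): throw ball1 h=5 -> lands@9:R; in-air after throw: [b2@6:L b4@7:R b1@9:R b3@11:R]
Beat 5 (R): throw ball5 h=9 -> lands@14:L; in-air after throw: [b2@6:L b4@7:R b1@9:R b3@11:R b5@14:L]
Beat 6 (L): throw ball2 h=4 -> lands@10:L; in-air after throw: [b4@7:R b1@9:R b2@10:L b3@11:R b5@14:L]
Beat 7 (R): throw ball4 h=5 -> lands@12:L; in-air after throw: [b1@9:R b2@10:L b3@11:R b4@12:L b5@14:L]
Beat 8 (L): throw ball6 h=9 -> lands@17:R; in-air after throw: [b1@9:R b2@10:L b3@11:R b4@12:L b5@14:L b6@17:R]
Beat 9 (R): throw ball1 h=4 -> lands@13:R; in-air after throw: [b2@10:L b3@11:R b4@12:L b1@13:R b5@14:L b6@17:R]
Beat 10 (L): throw ball2 h=5 -> lands@15:R; in-air after throw: [b3@11:R b4@12:L b1@13:R b5@14:L b2@15:R b6@17:R]
Beat 11 (R): throw ball3 h=9 -> lands@20:L; in-air after throw: [b4@12:L b1@13:R b5@14:L b2@15:R b6@17:R b3@20:L]
Beat 12 (L): throw ball4 h=4 -> lands@16:L; in-air after throw: [b1@13:R b5@14:L b2@15:R b4@16:L b6@17:R b3@20:L]
Beat 13 (R): throw ball1 h=5 -> lands@18:L; in-air after throw: [b5@14:L b2@15:R b4@16:L b6@17:R b1@18:L b3@20:L]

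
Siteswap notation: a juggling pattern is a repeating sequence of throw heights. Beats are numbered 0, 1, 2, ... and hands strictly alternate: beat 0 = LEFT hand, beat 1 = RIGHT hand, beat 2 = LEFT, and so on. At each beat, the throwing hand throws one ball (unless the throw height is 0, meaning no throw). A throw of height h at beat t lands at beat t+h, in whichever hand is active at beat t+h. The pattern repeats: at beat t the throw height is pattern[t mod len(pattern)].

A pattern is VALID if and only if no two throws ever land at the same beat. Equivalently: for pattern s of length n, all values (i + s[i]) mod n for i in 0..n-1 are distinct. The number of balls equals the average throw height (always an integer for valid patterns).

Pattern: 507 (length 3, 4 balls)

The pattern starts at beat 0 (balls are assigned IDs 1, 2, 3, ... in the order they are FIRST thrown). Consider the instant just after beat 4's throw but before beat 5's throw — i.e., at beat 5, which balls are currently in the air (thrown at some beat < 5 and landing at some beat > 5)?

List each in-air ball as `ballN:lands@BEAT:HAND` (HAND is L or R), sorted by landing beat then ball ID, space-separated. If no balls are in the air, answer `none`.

Answer: ball3:lands@8:L ball2:lands@9:R

Derivation:
Beat 0 (L): throw ball1 h=5 -> lands@5:R; in-air after throw: [b1@5:R]
Beat 2 (L): throw ball2 h=7 -> lands@9:R; in-air after throw: [b1@5:R b2@9:R]
Beat 3 (R): throw ball3 h=5 -> lands@8:L; in-air after throw: [b1@5:R b3@8:L b2@9:R]
Beat 5 (R): throw ball1 h=7 -> lands@12:L; in-air after throw: [b3@8:L b2@9:R b1@12:L]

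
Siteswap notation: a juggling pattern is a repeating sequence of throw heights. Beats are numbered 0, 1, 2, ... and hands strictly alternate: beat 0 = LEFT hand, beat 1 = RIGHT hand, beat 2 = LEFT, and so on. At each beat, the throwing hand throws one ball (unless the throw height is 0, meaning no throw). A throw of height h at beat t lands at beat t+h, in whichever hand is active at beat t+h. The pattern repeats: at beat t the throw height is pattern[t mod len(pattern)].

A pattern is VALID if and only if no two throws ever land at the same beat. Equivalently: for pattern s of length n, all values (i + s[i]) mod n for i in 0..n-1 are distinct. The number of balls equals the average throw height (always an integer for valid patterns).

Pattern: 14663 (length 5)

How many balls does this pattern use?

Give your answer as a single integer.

Pattern = [1, 4, 6, 6, 3], length n = 5
  position 0: throw height = 1, running sum = 1
  position 1: throw height = 4, running sum = 5
  position 2: throw height = 6, running sum = 11
  position 3: throw height = 6, running sum = 17
  position 4: throw height = 3, running sum = 20
Total sum = 20; balls = sum / n = 20 / 5 = 4

Answer: 4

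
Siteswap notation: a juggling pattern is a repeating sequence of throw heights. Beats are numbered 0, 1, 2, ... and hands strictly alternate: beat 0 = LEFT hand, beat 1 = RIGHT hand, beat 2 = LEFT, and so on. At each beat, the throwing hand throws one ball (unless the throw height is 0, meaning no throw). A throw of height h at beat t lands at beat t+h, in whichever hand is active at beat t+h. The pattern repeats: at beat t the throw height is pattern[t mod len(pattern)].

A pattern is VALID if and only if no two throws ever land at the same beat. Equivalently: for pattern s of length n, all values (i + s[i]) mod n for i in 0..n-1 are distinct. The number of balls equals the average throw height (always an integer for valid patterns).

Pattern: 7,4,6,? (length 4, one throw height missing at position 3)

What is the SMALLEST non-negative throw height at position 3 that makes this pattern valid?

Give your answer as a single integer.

Answer: 3

Derivation:
i=0: (0 + 7) mod 4 = 3
i=1: (1 + 4) mod 4 = 1
i=2: (2 + 6) mod 4 = 0
i=3: s[i]=? (unknown)
Known residues: [0, 1, 3]; need a permutation of 0..3, so missing residue r = 2
Need (3 + s) mod 4 = 2; smallest s = (2 - 3) mod 4 = 3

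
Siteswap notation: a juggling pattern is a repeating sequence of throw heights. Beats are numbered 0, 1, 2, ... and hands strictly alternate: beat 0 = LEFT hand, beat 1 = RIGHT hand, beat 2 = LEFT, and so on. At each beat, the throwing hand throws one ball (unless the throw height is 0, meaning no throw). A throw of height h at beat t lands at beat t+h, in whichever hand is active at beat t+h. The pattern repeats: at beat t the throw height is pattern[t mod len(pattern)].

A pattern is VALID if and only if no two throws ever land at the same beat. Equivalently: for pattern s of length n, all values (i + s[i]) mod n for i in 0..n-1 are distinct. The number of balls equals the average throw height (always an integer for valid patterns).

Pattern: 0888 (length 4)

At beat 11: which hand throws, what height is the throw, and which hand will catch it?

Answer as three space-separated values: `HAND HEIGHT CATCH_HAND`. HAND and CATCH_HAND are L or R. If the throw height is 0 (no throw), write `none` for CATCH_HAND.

Answer: R 8 R

Derivation:
Beat 11: 11 mod 2 = 1, so hand = R
Throw height = pattern[11 mod 4] = pattern[3] = 8
Lands at beat 11+8=19, 19 mod 2 = 1, so catch hand = R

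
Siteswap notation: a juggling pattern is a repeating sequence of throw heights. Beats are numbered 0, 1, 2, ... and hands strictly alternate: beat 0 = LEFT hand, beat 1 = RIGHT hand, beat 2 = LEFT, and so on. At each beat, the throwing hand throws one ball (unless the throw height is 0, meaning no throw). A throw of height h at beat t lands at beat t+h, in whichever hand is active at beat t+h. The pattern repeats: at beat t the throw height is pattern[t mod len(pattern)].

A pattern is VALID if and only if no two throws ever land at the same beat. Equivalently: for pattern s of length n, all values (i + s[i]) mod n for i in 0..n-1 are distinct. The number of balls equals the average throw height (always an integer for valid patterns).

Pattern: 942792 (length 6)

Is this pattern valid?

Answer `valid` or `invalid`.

Answer: invalid

Derivation:
i=0: (i + s[i]) mod n = (0 + 9) mod 6 = 3
i=1: (i + s[i]) mod n = (1 + 4) mod 6 = 5
i=2: (i + s[i]) mod n = (2 + 2) mod 6 = 4
i=3: (i + s[i]) mod n = (3 + 7) mod 6 = 4
i=4: (i + s[i]) mod n = (4 + 9) mod 6 = 1
i=5: (i + s[i]) mod n = (5 + 2) mod 6 = 1
Residues: [3, 5, 4, 4, 1, 1], distinct: False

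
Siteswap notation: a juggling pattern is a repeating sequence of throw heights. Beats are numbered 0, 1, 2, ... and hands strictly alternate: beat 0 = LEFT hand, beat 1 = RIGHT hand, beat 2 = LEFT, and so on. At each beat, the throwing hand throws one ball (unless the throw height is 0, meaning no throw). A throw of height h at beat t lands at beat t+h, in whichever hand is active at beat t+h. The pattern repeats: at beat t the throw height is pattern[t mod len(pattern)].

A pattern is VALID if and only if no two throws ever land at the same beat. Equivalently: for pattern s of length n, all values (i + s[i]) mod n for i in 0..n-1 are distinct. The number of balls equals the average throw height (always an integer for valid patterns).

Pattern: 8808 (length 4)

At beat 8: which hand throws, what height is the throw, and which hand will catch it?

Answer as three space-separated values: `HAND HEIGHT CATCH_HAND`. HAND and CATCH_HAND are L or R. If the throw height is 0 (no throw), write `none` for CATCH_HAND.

Beat 8: 8 mod 2 = 0, so hand = L
Throw height = pattern[8 mod 4] = pattern[0] = 8
Lands at beat 8+8=16, 16 mod 2 = 0, so catch hand = L

Answer: L 8 L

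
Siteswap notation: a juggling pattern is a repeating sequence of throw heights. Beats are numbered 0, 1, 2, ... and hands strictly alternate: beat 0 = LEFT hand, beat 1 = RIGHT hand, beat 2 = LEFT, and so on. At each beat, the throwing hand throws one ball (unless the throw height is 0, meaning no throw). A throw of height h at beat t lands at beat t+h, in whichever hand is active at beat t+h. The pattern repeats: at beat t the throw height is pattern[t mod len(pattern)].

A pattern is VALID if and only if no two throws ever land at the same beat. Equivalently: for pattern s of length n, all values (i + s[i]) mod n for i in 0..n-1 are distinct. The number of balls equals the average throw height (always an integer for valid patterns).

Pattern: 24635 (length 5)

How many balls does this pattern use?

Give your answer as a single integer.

Answer: 4

Derivation:
Pattern = [2, 4, 6, 3, 5], length n = 5
  position 0: throw height = 2, running sum = 2
  position 1: throw height = 4, running sum = 6
  position 2: throw height = 6, running sum = 12
  position 3: throw height = 3, running sum = 15
  position 4: throw height = 5, running sum = 20
Total sum = 20; balls = sum / n = 20 / 5 = 4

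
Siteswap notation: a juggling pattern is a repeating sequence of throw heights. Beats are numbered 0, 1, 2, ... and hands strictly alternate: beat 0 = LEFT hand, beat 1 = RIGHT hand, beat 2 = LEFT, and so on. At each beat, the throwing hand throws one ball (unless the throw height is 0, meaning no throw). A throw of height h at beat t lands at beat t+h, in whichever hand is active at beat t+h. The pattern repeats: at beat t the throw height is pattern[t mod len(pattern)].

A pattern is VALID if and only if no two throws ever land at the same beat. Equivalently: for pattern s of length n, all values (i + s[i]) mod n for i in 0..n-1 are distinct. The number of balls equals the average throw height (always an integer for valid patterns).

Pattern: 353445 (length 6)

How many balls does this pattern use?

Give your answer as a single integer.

Answer: 4

Derivation:
Pattern = [3, 5, 3, 4, 4, 5], length n = 6
  position 0: throw height = 3, running sum = 3
  position 1: throw height = 5, running sum = 8
  position 2: throw height = 3, running sum = 11
  position 3: throw height = 4, running sum = 15
  position 4: throw height = 4, running sum = 19
  position 5: throw height = 5, running sum = 24
Total sum = 24; balls = sum / n = 24 / 6 = 4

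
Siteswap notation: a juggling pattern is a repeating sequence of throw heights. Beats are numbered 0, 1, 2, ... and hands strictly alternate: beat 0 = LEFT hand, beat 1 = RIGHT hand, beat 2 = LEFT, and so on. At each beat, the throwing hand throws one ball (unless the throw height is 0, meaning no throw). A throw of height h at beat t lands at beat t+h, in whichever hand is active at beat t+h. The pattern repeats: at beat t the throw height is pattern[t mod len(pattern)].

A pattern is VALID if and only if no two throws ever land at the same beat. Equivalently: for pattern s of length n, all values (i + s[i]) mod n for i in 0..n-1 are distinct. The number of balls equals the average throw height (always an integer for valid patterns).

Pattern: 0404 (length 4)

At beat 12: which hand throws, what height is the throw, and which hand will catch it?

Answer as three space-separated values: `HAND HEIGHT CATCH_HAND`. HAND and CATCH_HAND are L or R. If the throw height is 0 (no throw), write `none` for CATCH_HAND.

Answer: L 0 none

Derivation:
Beat 12: 12 mod 2 = 0, so hand = L
Throw height = pattern[12 mod 4] = pattern[0] = 0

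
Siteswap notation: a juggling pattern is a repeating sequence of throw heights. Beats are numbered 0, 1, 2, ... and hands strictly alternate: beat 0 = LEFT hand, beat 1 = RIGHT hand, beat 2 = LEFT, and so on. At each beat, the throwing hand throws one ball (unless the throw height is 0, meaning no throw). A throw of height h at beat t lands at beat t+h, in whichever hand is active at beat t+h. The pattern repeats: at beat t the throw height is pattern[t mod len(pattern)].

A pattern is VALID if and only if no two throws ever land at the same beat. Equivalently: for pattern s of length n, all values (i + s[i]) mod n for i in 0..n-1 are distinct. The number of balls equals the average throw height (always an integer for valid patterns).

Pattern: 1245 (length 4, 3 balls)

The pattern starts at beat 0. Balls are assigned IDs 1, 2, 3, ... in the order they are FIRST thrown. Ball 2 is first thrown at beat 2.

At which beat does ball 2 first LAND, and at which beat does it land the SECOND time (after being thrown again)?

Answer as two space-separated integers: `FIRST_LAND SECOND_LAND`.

Answer: 6 10

Derivation:
Beat 0 (L): throw ball1 h=1 -> lands@1:R; in-air after throw: [b1@1:R]
Beat 1 (R): throw ball1 h=2 -> lands@3:R; in-air after throw: [b1@3:R]
Beat 2 (L): throw ball2 h=4 -> lands@6:L; in-air after throw: [b1@3:R b2@6:L]
Beat 3 (R): throw ball1 h=5 -> lands@8:L; in-air after throw: [b2@6:L b1@8:L]
Beat 4 (L): throw ball3 h=1 -> lands@5:R; in-air after throw: [b3@5:R b2@6:L b1@8:L]
Beat 5 (R): throw ball3 h=2 -> lands@7:R; in-air after throw: [b2@6:L b3@7:R b1@8:L]
Beat 6 (L): throw ball2 h=4 -> lands@10:L; in-air after throw: [b3@7:R b1@8:L b2@10:L]
Beat 7 (R): throw ball3 h=5 -> lands@12:L; in-air after throw: [b1@8:L b2@10:L b3@12:L]
Beat 8 (L): throw ball1 h=1 -> lands@9:R; in-air after throw: [b1@9:R b2@10:L b3@12:L]
Beat 9 (R): throw ball1 h=2 -> lands@11:R; in-air after throw: [b2@10:L b1@11:R b3@12:L]
Beat 10 (L): throw ball2 h=4 -> lands@14:L; in-air after throw: [b1@11:R b3@12:L b2@14:L]
Ball 2: thrown@2 h=4 -> first land @6; rethrown@6 h=4 -> second land @10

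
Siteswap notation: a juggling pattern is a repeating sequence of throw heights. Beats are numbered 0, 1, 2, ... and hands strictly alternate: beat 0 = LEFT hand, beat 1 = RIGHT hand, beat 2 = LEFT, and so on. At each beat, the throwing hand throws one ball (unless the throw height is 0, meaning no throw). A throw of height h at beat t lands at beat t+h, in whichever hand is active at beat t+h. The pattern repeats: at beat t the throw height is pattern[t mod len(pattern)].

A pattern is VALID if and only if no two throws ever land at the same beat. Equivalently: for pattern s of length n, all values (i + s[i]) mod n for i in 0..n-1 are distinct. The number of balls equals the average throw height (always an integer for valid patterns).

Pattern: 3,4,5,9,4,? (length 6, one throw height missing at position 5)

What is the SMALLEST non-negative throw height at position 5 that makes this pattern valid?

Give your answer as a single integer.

i=0: (0 + 3) mod 6 = 3
i=1: (1 + 4) mod 6 = 5
i=2: (2 + 5) mod 6 = 1
i=3: (3 + 9) mod 6 = 0
i=4: (4 + 4) mod 6 = 2
i=5: s[i]=? (unknown)
Known residues: [0, 1, 2, 3, 5]; need a permutation of 0..5, so missing residue r = 4
Need (5 + s) mod 6 = 4; smallest s = (4 - 5) mod 6 = 5

Answer: 5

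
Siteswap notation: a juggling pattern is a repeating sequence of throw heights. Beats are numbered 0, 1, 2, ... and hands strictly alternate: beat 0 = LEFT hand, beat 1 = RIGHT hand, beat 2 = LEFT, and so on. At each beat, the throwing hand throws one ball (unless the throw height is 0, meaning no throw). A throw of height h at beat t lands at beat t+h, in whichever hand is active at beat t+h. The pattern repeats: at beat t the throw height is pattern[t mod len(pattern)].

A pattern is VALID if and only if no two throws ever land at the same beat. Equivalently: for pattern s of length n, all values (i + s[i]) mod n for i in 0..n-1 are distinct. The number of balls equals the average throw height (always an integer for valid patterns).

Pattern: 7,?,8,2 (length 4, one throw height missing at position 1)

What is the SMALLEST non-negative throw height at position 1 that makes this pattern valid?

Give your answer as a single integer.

i=0: (0 + 7) mod 4 = 3
i=1: s[i]=? (unknown)
i=2: (2 + 8) mod 4 = 2
i=3: (3 + 2) mod 4 = 1
Known residues: [1, 2, 3]; need a permutation of 0..3, so missing residue r = 0
Need (1 + s) mod 4 = 0; smallest s = (0 - 1) mod 4 = 3

Answer: 3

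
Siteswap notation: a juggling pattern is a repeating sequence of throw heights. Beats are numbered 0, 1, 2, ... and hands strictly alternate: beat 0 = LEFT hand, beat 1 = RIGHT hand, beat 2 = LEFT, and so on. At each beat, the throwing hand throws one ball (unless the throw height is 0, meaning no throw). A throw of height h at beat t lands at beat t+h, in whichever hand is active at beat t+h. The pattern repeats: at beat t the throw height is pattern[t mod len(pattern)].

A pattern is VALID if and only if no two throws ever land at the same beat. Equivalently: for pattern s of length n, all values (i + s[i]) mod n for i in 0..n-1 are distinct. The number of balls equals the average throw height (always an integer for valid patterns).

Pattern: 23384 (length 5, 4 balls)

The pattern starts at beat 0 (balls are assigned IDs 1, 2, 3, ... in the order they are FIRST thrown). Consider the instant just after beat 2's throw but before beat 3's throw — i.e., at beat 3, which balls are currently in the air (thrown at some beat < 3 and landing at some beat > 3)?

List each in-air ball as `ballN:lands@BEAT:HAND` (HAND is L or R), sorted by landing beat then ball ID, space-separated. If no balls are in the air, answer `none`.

Answer: ball2:lands@4:L ball1:lands@5:R

Derivation:
Beat 0 (L): throw ball1 h=2 -> lands@2:L; in-air after throw: [b1@2:L]
Beat 1 (R): throw ball2 h=3 -> lands@4:L; in-air after throw: [b1@2:L b2@4:L]
Beat 2 (L): throw ball1 h=3 -> lands@5:R; in-air after throw: [b2@4:L b1@5:R]
Beat 3 (R): throw ball3 h=8 -> lands@11:R; in-air after throw: [b2@4:L b1@5:R b3@11:R]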